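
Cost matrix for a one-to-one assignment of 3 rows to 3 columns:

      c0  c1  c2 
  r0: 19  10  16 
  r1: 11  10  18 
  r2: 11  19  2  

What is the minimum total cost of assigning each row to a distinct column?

Minimum assignment cost: 23

optimal assignment: row0→col1 (cost 10), row1→col0 (cost 11), row2→col2 (cost 2)
total = 10 + 11 + 2 = 23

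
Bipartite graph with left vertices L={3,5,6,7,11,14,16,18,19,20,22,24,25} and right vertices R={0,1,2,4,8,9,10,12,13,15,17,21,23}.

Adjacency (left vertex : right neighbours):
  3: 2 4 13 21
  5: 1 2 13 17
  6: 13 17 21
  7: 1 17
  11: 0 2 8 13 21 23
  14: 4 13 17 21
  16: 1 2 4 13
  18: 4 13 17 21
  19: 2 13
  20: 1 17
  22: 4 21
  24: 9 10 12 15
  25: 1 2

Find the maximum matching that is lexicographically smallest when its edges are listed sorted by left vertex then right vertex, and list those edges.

Lex-smallest maximum matching: {(3,2), (5,1), (6,13), (7,17), (11,0), (14,4), (18,21), (24,9)}

|M| = 8 (so the lex-smallest maximum matching has 8 edges)
process left vertices in ascending order; for each, take the smallest-labelled available neighbour that still permits 8 edges overall, or leave it unmatched if none does
lex-smallest matching: {3-2, 5-1, 6-13, 7-17, 11-0, 14-4, 18-21, 24-9}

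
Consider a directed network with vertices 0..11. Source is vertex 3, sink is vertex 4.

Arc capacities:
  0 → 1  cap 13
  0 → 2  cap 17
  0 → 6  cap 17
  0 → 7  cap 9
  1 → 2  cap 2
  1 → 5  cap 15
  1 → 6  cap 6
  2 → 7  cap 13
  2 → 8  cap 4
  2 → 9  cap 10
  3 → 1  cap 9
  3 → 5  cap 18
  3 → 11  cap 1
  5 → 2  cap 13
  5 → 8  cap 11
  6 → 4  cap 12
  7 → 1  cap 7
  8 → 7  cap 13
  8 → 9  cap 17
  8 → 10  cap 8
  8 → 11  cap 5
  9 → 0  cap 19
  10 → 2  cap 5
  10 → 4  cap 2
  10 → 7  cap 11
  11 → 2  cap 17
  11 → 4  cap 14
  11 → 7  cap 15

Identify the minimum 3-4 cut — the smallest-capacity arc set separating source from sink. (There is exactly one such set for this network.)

Min-cut arcs: {(3,11), (6,4), (8,11), (10,4)} (total capacity 20)

augment #1: 3→11→4 push 1
augment #2: 3→1→6→4 push 6
augment #3: 3→5→8→10→4 push 2
augment #4: 3→5→8→11→4 push 5
augment #5: 3→1→2→9→0→6→4 push 2
augment #6: 3→5→2→9→0→6→4 push 4
max flow = 20; residual-reachable set from 3 gives S-side
cut edges (S→T): {(3,11), (6,4), (8,11), (10,4)} total cap 20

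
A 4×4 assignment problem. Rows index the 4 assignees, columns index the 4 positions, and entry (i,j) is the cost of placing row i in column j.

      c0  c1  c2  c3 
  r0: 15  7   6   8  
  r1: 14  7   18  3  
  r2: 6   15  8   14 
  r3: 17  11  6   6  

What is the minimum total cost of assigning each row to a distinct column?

optimal assignment: row0→col1 (cost 7), row1→col3 (cost 3), row2→col0 (cost 6), row3→col2 (cost 6)
total = 7 + 3 + 6 + 6 = 22

Minimum assignment cost: 22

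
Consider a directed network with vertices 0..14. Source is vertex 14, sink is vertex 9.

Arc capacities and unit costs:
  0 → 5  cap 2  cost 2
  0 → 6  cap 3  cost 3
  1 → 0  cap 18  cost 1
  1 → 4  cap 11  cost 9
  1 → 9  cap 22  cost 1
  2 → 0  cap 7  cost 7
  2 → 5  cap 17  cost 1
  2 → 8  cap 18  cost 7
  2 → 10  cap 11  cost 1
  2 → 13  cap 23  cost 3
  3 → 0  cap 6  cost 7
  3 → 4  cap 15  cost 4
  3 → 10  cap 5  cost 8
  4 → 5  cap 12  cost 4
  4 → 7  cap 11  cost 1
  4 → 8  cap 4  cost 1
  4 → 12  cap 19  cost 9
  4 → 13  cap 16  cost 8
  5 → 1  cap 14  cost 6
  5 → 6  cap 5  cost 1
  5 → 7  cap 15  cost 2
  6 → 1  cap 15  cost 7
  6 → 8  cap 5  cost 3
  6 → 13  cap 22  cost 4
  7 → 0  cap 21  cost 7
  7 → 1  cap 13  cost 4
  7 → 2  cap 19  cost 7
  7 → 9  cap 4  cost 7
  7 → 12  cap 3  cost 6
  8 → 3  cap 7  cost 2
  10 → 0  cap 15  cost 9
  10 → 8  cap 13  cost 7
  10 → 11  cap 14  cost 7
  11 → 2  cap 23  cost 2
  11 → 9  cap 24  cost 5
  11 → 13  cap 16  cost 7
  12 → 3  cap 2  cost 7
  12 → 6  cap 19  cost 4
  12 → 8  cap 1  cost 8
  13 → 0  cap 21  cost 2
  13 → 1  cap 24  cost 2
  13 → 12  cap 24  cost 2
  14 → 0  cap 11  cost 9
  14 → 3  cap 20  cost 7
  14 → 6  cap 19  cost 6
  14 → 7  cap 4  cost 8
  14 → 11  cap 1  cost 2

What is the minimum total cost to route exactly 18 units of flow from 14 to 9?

shortest-cost path #1: 14→11→9 push 1 @ unit cost 7 (adds 7)
shortest-cost path #2: 14→7→1→9 push 4 @ unit cost 13 (adds 52)
shortest-cost path #3: 14→6→13→1→9 push 13 @ unit cost 13 (adds 169)
total cost = 228

Minimum cost for 18 units: 228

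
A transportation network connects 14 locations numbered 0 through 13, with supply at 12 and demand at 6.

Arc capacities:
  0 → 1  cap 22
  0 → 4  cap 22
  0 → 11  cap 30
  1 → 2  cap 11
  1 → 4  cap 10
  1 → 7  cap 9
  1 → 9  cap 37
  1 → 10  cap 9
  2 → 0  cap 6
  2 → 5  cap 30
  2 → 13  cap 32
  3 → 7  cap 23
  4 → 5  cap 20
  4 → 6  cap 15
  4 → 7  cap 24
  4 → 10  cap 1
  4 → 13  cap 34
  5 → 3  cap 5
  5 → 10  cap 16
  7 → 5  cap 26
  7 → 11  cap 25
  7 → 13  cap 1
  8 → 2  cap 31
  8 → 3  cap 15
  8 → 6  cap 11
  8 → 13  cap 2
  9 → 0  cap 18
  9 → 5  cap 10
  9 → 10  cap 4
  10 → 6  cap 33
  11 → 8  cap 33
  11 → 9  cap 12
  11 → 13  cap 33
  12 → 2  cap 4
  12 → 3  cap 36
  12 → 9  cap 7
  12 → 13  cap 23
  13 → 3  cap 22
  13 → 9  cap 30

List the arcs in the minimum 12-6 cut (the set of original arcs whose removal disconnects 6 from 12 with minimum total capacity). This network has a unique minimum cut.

augment #1: 12→9→10→6 push 4
augment #2: 12→2→0→4→6 push 4
augment #3: 12→9→0→4→6 push 3
augment #4: 12→3→7→5→10→6 push 16
augment #5: 12→3→7→11→8→6 push 7
augment #6: 12→13→9→0→4→6 push 8
augment #7: 12→13→9→0→1→10→6 push 7
augment #8: 12→13→9→5→7→11→8→6 push 4
augment #9: 12→13→9→5→7→11→8→2→0→1→10→6 push 2
max flow = 55; residual-reachable set from 12 gives S-side
cut edges (S→T): {(2,0), (5,10), (8,6), (9,0), (9,10)} total cap 55

Min-cut arcs: {(2,0), (5,10), (8,6), (9,0), (9,10)} (total capacity 55)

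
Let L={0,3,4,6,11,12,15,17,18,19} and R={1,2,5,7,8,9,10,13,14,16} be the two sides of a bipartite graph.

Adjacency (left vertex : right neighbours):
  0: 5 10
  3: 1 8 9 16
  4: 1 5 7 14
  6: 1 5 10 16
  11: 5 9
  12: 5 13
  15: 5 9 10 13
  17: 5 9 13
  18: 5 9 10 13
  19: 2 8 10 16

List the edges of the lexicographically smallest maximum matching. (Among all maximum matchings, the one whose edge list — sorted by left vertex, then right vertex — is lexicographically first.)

|M| = 8 (so the lex-smallest maximum matching has 8 edges)
process left vertices in ascending order; for each, take the smallest-labelled available neighbour that still permits 8 edges overall, or leave it unmatched if none does
lex-smallest matching: {0-5, 3-1, 4-7, 6-16, 11-9, 12-13, 15-10, 19-2}

Lex-smallest maximum matching: {(0,5), (3,1), (4,7), (6,16), (11,9), (12,13), (15,10), (19,2)}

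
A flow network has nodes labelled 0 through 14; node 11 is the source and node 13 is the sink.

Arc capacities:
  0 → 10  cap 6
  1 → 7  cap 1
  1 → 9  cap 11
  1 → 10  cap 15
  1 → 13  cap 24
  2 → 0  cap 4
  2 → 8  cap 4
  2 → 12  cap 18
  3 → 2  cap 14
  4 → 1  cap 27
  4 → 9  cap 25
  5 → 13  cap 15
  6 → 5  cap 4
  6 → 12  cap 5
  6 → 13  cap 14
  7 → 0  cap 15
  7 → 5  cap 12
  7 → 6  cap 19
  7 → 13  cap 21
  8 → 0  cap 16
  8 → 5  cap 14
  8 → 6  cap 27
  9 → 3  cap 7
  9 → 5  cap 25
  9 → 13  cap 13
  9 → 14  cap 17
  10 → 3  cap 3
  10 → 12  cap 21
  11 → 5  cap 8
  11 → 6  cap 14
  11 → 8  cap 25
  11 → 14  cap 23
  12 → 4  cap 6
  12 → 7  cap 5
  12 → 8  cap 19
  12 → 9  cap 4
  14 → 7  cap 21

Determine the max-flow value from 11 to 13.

Maximum flow value: 60

augment #1: 11→5→13 bottleneck 8, total now 8
augment #2: 11→6→13 bottleneck 14, total now 22
augment #3: 11→8→5→13 bottleneck 7, total now 29
augment #4: 11→14→7→13 bottleneck 21, total now 50
augment #5: 11→8→6→12→9→13 bottleneck 4, total now 54
augment #6: 11→8→6→12→4→1→13 bottleneck 1, total now 55
augment #7: 11→8→0→10→12→4→1→13 bottleneck 5, total now 60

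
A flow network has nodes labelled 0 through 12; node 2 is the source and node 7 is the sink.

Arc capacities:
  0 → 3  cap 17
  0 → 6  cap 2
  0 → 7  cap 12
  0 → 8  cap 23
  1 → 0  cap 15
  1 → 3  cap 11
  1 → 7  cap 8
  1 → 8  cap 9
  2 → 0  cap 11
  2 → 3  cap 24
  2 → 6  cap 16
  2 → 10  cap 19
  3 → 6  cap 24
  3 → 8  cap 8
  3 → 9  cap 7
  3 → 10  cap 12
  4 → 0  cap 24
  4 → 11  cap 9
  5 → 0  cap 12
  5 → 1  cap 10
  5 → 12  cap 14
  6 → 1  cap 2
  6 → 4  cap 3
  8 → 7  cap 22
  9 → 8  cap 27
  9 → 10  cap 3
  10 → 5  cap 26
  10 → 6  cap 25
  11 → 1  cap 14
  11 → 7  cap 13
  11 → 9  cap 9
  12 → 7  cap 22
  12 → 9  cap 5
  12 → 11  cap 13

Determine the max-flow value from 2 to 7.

Maximum flow value: 57

augment #1: 2→0→7 bottleneck 11, total now 11
augment #2: 2→3→8→7 bottleneck 8, total now 19
augment #3: 2→6→1→7 bottleneck 2, total now 21
augment #4: 2→3→9→8→7 bottleneck 7, total now 28
augment #5: 2→6→4→0→7 bottleneck 1, total now 29
augment #6: 2→6→4→11→7 bottleneck 2, total now 31
augment #7: 2→10→5→1→7 bottleneck 6, total now 37
augment #8: 2→10→5→12→7 bottleneck 13, total now 50
augment #9: 2→3→10→5→12→7 bottleneck 1, total now 51
augment #10: 2→3→10→5→0→8→7 bottleneck 6, total now 57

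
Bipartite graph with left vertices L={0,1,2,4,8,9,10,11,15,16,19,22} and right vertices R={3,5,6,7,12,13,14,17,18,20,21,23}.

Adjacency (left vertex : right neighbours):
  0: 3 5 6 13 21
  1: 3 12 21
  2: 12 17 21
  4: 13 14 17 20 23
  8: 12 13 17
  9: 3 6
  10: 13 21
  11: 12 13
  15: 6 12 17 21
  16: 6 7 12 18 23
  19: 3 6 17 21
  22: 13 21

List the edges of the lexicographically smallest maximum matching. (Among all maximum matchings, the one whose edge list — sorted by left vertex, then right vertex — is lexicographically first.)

|M| = 9 (so the lex-smallest maximum matching has 9 edges)
process left vertices in ascending order; for each, take the smallest-labelled available neighbour that still permits 9 edges overall, or leave it unmatched if none does
lex-smallest matching: {0-5, 1-3, 2-12, 4-14, 8-13, 9-6, 10-21, 15-17, 16-7}

Lex-smallest maximum matching: {(0,5), (1,3), (2,12), (4,14), (8,13), (9,6), (10,21), (15,17), (16,7)}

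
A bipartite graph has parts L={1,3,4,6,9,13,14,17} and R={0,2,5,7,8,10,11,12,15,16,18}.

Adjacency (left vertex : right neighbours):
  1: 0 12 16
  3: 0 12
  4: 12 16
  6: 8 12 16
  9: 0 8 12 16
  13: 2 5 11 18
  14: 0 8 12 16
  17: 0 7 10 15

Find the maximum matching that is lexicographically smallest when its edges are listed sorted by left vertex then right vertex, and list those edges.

|M| = 6 (so the lex-smallest maximum matching has 6 edges)
process left vertices in ascending order; for each, take the smallest-labelled available neighbour that still permits 6 edges overall, or leave it unmatched if none does
lex-smallest matching: {1-0, 3-12, 4-16, 6-8, 13-2, 17-7}

Lex-smallest maximum matching: {(1,0), (3,12), (4,16), (6,8), (13,2), (17,7)}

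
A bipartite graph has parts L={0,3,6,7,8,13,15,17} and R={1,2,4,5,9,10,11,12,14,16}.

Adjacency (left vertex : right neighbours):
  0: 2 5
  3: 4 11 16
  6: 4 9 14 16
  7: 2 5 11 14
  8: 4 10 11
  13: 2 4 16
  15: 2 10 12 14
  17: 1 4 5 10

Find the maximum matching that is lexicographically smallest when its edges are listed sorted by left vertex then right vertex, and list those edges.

Lex-smallest maximum matching: {(0,2), (3,4), (6,9), (7,5), (8,10), (13,16), (15,12), (17,1)}

|M| = 8 (so the lex-smallest maximum matching has 8 edges)
process left vertices in ascending order; for each, take the smallest-labelled available neighbour that still permits 8 edges overall, or leave it unmatched if none does
lex-smallest matching: {0-2, 3-4, 6-9, 7-5, 8-10, 13-16, 15-12, 17-1}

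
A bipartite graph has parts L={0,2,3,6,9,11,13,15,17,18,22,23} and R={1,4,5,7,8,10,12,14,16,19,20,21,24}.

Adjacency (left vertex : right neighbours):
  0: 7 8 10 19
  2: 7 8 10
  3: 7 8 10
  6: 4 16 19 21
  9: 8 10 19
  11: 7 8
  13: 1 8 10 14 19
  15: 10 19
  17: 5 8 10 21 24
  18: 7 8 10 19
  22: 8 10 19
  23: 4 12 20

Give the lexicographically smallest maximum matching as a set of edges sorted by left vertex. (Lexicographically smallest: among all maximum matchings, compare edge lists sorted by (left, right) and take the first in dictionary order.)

|M| = 8 (so the lex-smallest maximum matching has 8 edges)
process left vertices in ascending order; for each, take the smallest-labelled available neighbour that still permits 8 edges overall, or leave it unmatched if none does
lex-smallest matching: {0-7, 2-8, 3-10, 6-4, 9-19, 13-1, 17-5, 23-12}

Lex-smallest maximum matching: {(0,7), (2,8), (3,10), (6,4), (9,19), (13,1), (17,5), (23,12)}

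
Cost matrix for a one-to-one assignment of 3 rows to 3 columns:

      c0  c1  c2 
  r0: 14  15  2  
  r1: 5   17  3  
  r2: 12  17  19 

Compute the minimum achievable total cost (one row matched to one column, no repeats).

Minimum assignment cost: 24

optimal assignment: row0→col2 (cost 2), row1→col0 (cost 5), row2→col1 (cost 17)
total = 2 + 5 + 17 = 24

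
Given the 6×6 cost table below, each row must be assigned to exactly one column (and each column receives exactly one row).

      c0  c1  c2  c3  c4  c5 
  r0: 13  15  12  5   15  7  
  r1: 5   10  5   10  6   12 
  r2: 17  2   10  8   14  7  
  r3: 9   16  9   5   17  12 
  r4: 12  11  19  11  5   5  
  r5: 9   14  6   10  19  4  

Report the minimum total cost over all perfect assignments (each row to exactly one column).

one of 3 optimal assignments: row0→col3 (cost 5), row1→col0 (cost 5), row2→col1 (cost 2), row3→col2 (cost 9), row4→col4 (cost 5), row5→col5 (cost 4)
total = 5 + 5 + 2 + 9 + 5 + 4 = 30

Minimum assignment cost: 30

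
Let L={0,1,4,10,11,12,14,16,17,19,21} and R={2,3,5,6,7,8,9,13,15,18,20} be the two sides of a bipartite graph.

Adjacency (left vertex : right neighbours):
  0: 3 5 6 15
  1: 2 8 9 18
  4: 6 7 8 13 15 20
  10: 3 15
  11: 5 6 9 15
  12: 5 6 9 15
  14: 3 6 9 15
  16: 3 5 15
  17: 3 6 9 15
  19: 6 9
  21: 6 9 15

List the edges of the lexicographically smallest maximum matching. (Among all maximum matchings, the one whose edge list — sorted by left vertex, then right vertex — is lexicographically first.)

|M| = 7 (so the lex-smallest maximum matching has 7 edges)
process left vertices in ascending order; for each, take the smallest-labelled available neighbour that still permits 7 edges overall, or leave it unmatched if none does
lex-smallest matching: {0-3, 1-2, 4-7, 10-15, 11-5, 12-6, 14-9}

Lex-smallest maximum matching: {(0,3), (1,2), (4,7), (10,15), (11,5), (12,6), (14,9)}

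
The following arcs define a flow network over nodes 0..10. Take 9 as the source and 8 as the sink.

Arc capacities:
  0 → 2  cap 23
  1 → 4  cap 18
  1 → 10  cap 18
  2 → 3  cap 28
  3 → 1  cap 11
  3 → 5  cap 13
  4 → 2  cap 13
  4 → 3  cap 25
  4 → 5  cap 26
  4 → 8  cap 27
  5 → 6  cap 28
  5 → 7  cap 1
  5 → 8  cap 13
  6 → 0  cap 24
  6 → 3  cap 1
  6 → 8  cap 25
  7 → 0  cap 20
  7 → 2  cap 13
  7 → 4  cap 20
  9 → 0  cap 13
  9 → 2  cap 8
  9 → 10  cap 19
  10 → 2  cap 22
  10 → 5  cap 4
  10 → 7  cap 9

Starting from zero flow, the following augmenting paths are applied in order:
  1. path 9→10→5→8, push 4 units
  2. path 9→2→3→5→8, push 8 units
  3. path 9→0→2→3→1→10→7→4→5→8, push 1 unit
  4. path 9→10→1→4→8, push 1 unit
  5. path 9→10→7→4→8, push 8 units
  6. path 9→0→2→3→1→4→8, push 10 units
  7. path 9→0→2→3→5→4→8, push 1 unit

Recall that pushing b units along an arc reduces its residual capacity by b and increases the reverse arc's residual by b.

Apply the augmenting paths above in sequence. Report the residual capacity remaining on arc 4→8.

after path 1 (9→10→5→8, push 4): res(4,8)=27
after path 2 (9→2→3→5→8, push 8): res(4,8)=27
after path 3 (9→0→2→3→1→10→7→4→5→8, push 1): res(4,8)=27
after path 4 (9→10→1→4→8, push 1): res(4,8)=26
after path 5 (9→10→7→4→8, push 8): res(4,8)=18
after path 6 (9→0→2→3→1→4→8, push 10): res(4,8)=8
after path 7 (9→0→2→3→5→4→8, push 1): res(4,8)=7

Residual capacity of (4,8): 7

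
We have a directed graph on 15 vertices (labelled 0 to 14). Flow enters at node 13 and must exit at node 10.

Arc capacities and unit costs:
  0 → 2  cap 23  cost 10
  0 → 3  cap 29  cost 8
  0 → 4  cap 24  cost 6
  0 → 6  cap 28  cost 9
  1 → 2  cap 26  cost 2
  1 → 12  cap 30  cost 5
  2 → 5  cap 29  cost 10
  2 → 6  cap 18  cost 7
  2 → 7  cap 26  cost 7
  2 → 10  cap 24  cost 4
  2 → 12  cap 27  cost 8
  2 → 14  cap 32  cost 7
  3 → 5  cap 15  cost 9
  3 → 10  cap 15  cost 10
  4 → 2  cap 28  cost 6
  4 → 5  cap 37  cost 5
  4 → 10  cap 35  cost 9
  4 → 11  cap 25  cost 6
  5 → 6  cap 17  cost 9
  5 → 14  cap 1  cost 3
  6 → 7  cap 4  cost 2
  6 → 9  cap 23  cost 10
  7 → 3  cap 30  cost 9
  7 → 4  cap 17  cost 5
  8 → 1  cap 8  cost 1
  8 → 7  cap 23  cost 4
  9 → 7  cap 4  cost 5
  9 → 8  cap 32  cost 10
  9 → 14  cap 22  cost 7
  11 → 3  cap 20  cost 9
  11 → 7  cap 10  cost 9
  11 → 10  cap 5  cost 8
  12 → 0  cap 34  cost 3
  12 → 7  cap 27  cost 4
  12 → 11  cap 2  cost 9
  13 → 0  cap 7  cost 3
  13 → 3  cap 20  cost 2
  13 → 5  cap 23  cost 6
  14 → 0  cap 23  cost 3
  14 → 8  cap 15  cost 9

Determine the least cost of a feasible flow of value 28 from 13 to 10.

Minimum cost for 28 units: 490

shortest-cost path #1: 13→3→10 push 15 @ unit cost 12 (adds 180)
shortest-cost path #2: 13→0→2→10 push 7 @ unit cost 17 (adds 119)
shortest-cost path #3: 13→5→14→8→1→2→10 push 1 @ unit cost 25 (adds 25)
shortest-cost path #4: 13→5→6→7→4→10 push 4 @ unit cost 31 (adds 124)
shortest-cost path #5: 13→5→6→9→8→1→2→10 push 1 @ unit cost 42 (adds 42)
total cost = 490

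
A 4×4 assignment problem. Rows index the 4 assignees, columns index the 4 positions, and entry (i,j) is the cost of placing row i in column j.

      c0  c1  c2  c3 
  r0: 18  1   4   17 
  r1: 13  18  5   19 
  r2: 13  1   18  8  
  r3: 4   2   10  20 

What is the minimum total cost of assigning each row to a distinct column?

Minimum assignment cost: 18

optimal assignment: row0→col1 (cost 1), row1→col2 (cost 5), row2→col3 (cost 8), row3→col0 (cost 4)
total = 1 + 5 + 8 + 4 = 18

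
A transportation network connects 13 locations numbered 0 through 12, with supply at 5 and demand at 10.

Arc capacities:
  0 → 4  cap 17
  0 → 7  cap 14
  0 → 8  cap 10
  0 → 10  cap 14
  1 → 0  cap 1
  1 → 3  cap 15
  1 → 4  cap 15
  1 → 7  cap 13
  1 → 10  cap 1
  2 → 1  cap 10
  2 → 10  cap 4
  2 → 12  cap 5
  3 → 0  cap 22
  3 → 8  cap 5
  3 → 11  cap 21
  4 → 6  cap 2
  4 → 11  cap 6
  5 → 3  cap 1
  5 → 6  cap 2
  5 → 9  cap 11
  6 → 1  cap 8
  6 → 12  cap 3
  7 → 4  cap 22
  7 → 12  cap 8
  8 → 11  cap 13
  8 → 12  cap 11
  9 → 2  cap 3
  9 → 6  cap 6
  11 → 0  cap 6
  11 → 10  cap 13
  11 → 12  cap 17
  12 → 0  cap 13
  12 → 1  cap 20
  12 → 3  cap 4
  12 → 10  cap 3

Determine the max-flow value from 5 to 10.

augment #1: 5→3→0→10 bottleneck 1, total now 1
augment #2: 5→6→1→10 bottleneck 1, total now 2
augment #3: 5→6→12→10 bottleneck 1, total now 3
augment #4: 5→9→2→10 bottleneck 3, total now 6
augment #5: 5→9→6→12→10 bottleneck 2, total now 8
augment #6: 5→9→6→1→0→10 bottleneck 1, total now 9
augment #7: 5→9→6→1→3→0→10 bottleneck 3, total now 12

Maximum flow value: 12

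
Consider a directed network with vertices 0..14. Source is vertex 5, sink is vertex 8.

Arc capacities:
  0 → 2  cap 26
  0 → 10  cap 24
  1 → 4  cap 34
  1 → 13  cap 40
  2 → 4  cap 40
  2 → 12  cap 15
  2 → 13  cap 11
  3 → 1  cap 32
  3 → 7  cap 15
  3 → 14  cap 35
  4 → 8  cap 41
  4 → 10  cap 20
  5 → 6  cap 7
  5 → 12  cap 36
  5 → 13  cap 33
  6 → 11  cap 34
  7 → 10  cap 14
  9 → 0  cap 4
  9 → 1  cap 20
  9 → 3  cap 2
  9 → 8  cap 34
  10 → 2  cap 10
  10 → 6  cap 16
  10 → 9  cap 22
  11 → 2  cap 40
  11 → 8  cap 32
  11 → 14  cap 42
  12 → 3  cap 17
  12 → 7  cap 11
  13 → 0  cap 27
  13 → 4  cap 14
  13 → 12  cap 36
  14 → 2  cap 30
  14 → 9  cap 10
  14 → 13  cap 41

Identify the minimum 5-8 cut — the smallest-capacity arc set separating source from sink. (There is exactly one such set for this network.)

augment #1: 5→6→11→8 push 7
augment #2: 5→13→4→8 push 14
augment #3: 5→12→3→1→4→8 push 17
augment #4: 5→12→7→10→9→8 push 11
augment #5: 5→13→0→2→4→8 push 10
augment #6: 5→13→0→10→9→8 push 9
max flow = 68; residual-reachable set from 5 gives S-side
cut edges (S→T): {(5,6), (5,13), (12,3), (12,7)} total cap 68

Min-cut arcs: {(5,6), (5,13), (12,3), (12,7)} (total capacity 68)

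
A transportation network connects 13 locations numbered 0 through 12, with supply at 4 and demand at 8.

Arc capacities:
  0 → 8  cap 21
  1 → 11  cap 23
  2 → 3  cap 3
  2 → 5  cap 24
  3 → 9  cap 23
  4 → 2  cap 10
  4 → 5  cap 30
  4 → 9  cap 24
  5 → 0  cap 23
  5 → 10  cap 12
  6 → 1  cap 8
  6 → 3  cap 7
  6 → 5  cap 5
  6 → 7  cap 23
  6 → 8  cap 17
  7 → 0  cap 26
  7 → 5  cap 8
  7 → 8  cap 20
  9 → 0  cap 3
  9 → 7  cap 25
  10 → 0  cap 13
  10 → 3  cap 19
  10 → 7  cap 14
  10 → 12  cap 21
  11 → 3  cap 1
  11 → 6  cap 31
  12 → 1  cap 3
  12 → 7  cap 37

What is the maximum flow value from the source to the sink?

augment #1: 4→5→0→8 bottleneck 21, total now 21
augment #2: 4→9→7→8 bottleneck 20, total now 41
augment #3: 4→5→10→12→1→11→6→8 bottleneck 3, total now 44

Maximum flow value: 44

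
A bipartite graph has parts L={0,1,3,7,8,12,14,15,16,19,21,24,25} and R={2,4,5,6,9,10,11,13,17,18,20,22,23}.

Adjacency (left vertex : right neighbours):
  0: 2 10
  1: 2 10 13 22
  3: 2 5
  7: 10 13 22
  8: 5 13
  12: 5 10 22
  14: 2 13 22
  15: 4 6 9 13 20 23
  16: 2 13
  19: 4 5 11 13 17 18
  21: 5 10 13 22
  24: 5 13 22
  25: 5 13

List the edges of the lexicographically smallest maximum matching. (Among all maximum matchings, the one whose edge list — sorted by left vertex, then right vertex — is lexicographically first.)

Lex-smallest maximum matching: {(0,2), (1,10), (3,5), (7,13), (12,22), (15,4), (19,11)}

|M| = 7 (so the lex-smallest maximum matching has 7 edges)
process left vertices in ascending order; for each, take the smallest-labelled available neighbour that still permits 7 edges overall, or leave it unmatched if none does
lex-smallest matching: {0-2, 1-10, 3-5, 7-13, 12-22, 15-4, 19-11}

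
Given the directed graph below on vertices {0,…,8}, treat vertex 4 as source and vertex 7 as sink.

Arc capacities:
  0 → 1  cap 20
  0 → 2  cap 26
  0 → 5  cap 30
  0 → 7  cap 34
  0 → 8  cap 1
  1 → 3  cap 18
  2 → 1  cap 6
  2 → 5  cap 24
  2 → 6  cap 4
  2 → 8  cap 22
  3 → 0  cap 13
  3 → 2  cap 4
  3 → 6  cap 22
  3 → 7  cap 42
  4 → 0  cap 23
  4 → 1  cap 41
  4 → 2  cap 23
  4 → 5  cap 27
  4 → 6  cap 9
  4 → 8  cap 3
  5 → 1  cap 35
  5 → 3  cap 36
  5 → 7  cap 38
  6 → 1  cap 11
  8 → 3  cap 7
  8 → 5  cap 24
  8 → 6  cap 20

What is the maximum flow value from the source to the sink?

augment #1: 4→0→7 bottleneck 23, total now 23
augment #2: 4→5→7 bottleneck 27, total now 50
augment #3: 4→1→3→7 bottleneck 18, total now 68
augment #4: 4→2→5→7 bottleneck 11, total now 79
augment #5: 4→8→3→7 bottleneck 3, total now 82
augment #6: 4→2→5→3→7 bottleneck 12, total now 94

Maximum flow value: 94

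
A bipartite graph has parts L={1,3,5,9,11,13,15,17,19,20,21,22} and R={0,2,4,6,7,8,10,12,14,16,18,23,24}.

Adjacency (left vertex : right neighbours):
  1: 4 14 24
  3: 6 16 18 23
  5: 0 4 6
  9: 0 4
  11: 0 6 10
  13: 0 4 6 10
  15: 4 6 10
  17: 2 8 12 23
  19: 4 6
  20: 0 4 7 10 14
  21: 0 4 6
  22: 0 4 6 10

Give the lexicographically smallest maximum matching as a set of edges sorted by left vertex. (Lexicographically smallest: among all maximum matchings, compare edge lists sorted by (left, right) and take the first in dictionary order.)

Lex-smallest maximum matching: {(1,14), (3,16), (5,0), (9,4), (11,6), (13,10), (17,2), (20,7)}

|M| = 8 (so the lex-smallest maximum matching has 8 edges)
process left vertices in ascending order; for each, take the smallest-labelled available neighbour that still permits 8 edges overall, or leave it unmatched if none does
lex-smallest matching: {1-14, 3-16, 5-0, 9-4, 11-6, 13-10, 17-2, 20-7}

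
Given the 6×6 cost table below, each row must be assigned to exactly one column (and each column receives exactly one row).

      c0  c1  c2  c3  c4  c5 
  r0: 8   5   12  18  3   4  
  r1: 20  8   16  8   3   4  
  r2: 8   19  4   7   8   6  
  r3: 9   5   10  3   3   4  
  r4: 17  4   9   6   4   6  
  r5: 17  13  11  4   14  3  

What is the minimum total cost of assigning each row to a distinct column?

optimal assignment: row0→col0 (cost 8), row1→col4 (cost 3), row2→col2 (cost 4), row3→col3 (cost 3), row4→col1 (cost 4), row5→col5 (cost 3)
total = 8 + 3 + 4 + 3 + 4 + 3 = 25

Minimum assignment cost: 25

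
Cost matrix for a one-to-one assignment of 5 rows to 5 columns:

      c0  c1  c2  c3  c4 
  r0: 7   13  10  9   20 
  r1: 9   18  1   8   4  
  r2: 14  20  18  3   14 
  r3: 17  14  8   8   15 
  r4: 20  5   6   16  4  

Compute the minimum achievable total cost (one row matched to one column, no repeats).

optimal assignment: row0→col0 (cost 7), row1→col4 (cost 4), row2→col3 (cost 3), row3→col2 (cost 8), row4→col1 (cost 5)
total = 7 + 4 + 3 + 8 + 5 = 27

Minimum assignment cost: 27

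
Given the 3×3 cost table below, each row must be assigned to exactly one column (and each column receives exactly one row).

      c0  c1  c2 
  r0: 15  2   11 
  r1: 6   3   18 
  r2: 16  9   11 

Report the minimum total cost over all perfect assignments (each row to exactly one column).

Minimum assignment cost: 19

optimal assignment: row0→col1 (cost 2), row1→col0 (cost 6), row2→col2 (cost 11)
total = 2 + 6 + 11 = 19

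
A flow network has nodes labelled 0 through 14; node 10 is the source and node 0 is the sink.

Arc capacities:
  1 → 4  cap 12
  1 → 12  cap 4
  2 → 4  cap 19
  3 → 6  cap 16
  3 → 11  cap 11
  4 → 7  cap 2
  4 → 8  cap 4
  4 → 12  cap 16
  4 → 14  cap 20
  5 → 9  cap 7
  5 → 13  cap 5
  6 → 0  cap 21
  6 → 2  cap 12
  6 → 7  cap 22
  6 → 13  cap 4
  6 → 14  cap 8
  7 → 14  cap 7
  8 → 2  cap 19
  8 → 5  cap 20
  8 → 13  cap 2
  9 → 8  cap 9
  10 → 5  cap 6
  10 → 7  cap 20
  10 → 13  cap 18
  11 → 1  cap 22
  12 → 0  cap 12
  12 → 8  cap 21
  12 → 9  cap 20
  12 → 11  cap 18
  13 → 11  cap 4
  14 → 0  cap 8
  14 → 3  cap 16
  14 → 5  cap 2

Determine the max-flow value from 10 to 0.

Maximum flow value: 17

augment #1: 10→7→14→0 bottleneck 7, total now 7
augment #2: 10→13→11→1→12→0 bottleneck 4, total now 11
augment #3: 10→5→9→8→2→4→12→0 bottleneck 6, total now 17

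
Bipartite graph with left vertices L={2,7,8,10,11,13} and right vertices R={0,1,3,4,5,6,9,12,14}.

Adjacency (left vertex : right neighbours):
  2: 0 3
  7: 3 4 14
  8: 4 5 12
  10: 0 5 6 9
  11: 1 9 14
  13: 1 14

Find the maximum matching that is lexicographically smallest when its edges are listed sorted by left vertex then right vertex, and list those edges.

|M| = 6 (so the lex-smallest maximum matching has 6 edges)
process left vertices in ascending order; for each, take the smallest-labelled available neighbour that still permits 6 edges overall, or leave it unmatched if none does
lex-smallest matching: {2-0, 7-3, 8-4, 10-5, 11-1, 13-14}

Lex-smallest maximum matching: {(2,0), (7,3), (8,4), (10,5), (11,1), (13,14)}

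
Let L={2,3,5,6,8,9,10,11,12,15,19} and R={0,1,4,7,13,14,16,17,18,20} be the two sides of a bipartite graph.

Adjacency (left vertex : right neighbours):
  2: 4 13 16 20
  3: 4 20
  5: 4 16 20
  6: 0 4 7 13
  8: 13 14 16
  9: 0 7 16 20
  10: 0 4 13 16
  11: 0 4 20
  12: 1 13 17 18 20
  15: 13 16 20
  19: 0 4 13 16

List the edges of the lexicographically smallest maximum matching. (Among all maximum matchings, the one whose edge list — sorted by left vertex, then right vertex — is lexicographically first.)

|M| = 8 (so the lex-smallest maximum matching has 8 edges)
process left vertices in ascending order; for each, take the smallest-labelled available neighbour that still permits 8 edges overall, or leave it unmatched if none does
lex-smallest matching: {2-4, 3-20, 5-16, 6-0, 8-14, 9-7, 10-13, 12-1}

Lex-smallest maximum matching: {(2,4), (3,20), (5,16), (6,0), (8,14), (9,7), (10,13), (12,1)}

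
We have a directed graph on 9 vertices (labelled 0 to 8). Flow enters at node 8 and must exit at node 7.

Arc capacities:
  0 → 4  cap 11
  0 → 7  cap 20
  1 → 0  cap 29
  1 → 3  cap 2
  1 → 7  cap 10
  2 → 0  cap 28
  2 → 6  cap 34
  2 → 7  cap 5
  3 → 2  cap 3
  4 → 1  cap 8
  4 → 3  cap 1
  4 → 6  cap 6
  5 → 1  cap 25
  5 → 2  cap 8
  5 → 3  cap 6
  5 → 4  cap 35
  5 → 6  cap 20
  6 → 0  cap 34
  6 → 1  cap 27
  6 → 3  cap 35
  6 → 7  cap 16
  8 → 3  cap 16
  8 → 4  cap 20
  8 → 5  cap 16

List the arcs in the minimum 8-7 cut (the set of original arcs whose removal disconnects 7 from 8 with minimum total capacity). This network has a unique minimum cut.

Min-cut arcs: {(3,2), (4,1), (4,6), (8,5)} (total capacity 33)

augment #1: 8→3→2→7 push 3
augment #2: 8→4→1→7 push 8
augment #3: 8→4→6→7 push 6
augment #4: 8→5→1→7 push 2
augment #5: 8→5→2→7 push 2
augment #6: 8→5→6→7 push 10
augment #7: 8→5→1→0→7 push 2
max flow = 33; residual-reachable set from 8 gives S-side
cut edges (S→T): {(3,2), (4,1), (4,6), (8,5)} total cap 33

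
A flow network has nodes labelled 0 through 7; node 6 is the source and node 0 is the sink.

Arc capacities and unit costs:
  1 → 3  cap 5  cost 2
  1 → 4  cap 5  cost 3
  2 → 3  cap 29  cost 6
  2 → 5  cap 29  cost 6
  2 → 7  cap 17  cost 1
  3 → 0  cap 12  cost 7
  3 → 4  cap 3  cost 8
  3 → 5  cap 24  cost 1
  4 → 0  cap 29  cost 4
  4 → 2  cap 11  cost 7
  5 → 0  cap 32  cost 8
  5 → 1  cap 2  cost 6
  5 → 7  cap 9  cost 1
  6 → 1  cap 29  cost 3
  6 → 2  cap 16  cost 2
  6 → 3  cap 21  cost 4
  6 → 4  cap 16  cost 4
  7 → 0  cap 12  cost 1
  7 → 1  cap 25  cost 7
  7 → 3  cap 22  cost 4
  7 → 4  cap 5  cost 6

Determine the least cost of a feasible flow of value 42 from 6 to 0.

shortest-cost path #1: 6→2→7→0 push 12 @ unit cost 4 (adds 48)
shortest-cost path #2: 6→4→0 push 16 @ unit cost 8 (adds 128)
shortest-cost path #3: 6→1→4→0 push 5 @ unit cost 10 (adds 50)
shortest-cost path #4: 6→3→0 push 9 @ unit cost 11 (adds 99)
total cost = 325

Minimum cost for 42 units: 325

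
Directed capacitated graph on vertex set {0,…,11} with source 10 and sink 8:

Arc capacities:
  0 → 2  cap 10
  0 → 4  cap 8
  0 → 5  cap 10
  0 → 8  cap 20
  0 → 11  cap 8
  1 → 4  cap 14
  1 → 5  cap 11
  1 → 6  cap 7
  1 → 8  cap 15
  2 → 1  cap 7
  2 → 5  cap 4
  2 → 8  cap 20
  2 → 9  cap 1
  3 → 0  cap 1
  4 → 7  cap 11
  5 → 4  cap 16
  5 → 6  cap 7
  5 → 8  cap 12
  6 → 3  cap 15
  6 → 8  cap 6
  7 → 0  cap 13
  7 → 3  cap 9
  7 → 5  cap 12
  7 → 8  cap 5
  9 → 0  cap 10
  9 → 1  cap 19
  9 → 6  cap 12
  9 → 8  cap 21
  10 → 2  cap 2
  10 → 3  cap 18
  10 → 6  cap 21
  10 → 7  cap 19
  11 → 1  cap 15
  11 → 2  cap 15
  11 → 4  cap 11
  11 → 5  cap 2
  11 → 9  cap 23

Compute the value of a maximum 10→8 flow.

Maximum flow value: 28

augment #1: 10→2→8 bottleneck 2, total now 2
augment #2: 10→6→8 bottleneck 6, total now 8
augment #3: 10→7→8 bottleneck 5, total now 13
augment #4: 10→3→0→8 bottleneck 1, total now 14
augment #5: 10→7→0→8 bottleneck 13, total now 27
augment #6: 10→7→5→8 bottleneck 1, total now 28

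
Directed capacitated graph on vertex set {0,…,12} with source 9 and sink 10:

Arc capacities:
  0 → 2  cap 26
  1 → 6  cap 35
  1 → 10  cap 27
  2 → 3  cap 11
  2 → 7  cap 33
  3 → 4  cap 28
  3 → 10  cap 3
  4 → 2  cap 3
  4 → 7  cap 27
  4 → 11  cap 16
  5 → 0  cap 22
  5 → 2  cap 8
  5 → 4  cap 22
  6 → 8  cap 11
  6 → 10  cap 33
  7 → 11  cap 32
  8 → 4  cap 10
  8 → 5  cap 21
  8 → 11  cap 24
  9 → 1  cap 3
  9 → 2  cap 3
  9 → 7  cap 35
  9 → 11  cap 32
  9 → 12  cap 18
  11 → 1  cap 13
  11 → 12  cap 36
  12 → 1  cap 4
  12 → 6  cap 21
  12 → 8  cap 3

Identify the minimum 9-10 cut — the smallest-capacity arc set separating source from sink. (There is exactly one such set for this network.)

augment #1: 9→1→10 push 3
augment #2: 9→2→3→10 push 3
augment #3: 9→11→1→10 push 13
augment #4: 9→12→1→10 push 4
augment #5: 9→12→6→10 push 14
augment #6: 9→11→12→6→10 push 7
max flow = 44; residual-reachable set from 9 gives S-side
cut edges (S→T): {(3,10), (9,1), (11,1), (12,1), (12,6)} total cap 44

Min-cut arcs: {(3,10), (9,1), (11,1), (12,1), (12,6)} (total capacity 44)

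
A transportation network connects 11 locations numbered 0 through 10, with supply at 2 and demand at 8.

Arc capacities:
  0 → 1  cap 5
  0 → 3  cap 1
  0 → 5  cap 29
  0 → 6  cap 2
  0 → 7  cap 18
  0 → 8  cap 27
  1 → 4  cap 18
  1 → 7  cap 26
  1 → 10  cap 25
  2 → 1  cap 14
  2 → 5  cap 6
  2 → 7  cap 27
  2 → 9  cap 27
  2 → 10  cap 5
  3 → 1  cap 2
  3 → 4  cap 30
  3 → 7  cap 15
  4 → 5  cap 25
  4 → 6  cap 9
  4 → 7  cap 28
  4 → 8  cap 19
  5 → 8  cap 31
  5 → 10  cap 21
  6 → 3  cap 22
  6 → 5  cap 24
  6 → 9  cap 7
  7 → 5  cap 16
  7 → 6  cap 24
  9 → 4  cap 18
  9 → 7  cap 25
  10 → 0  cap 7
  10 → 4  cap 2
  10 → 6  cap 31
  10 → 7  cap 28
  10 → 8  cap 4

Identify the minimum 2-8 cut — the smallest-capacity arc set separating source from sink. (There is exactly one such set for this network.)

Min-cut arcs: {(4,8), (5,8), (10,0), (10,8)} (total capacity 61)

augment #1: 2→5→8 push 6
augment #2: 2→10→8 push 4
augment #3: 2→1→4→8 push 14
augment #4: 2→7→5→8 push 16
augment #5: 2→9→4→8 push 5
augment #6: 2→10→0→8 push 1
augment #7: 2→7→6→5→8 push 9
augment #8: 2→7→6→5→10→0→8 push 2
augment #9: 2→9→4→1→10→0→8 push 4
max flow = 61; residual-reachable set from 2 gives S-side
cut edges (S→T): {(4,8), (5,8), (10,0), (10,8)} total cap 61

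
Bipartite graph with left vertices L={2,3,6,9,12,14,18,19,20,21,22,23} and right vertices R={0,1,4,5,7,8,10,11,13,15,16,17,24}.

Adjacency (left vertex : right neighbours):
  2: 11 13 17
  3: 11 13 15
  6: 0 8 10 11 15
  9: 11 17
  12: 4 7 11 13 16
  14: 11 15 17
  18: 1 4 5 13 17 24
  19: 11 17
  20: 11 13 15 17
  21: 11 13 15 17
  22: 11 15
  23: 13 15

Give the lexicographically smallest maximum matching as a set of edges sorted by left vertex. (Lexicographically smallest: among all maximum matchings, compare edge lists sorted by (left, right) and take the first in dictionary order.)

|M| = 7 (so the lex-smallest maximum matching has 7 edges)
process left vertices in ascending order; for each, take the smallest-labelled available neighbour that still permits 7 edges overall, or leave it unmatched if none does
lex-smallest matching: {2-11, 3-13, 6-0, 9-17, 12-4, 14-15, 18-1}

Lex-smallest maximum matching: {(2,11), (3,13), (6,0), (9,17), (12,4), (14,15), (18,1)}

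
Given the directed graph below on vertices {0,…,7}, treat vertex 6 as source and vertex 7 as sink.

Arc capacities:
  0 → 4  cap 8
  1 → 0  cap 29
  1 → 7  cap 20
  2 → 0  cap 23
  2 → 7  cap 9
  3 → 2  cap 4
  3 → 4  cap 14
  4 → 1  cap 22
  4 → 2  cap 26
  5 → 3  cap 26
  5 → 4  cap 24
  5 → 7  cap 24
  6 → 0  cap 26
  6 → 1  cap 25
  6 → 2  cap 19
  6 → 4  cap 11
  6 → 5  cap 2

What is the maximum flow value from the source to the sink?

Maximum flow value: 31

augment #1: 6→1→7 bottleneck 20, total now 20
augment #2: 6→2→7 bottleneck 9, total now 29
augment #3: 6→5→7 bottleneck 2, total now 31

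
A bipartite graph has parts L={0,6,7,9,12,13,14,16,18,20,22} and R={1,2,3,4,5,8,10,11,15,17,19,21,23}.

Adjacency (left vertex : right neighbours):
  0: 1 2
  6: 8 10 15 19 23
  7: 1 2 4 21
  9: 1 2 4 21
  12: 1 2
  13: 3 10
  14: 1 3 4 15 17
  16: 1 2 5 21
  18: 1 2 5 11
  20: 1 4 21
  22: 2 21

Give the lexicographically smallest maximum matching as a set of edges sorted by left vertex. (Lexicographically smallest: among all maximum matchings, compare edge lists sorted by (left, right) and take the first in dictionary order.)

Lex-smallest maximum matching: {(0,1), (6,8), (7,2), (9,4), (13,3), (14,15), (16,5), (18,11), (20,21)}

|M| = 9 (so the lex-smallest maximum matching has 9 edges)
process left vertices in ascending order; for each, take the smallest-labelled available neighbour that still permits 9 edges overall, or leave it unmatched if none does
lex-smallest matching: {0-1, 6-8, 7-2, 9-4, 13-3, 14-15, 16-5, 18-11, 20-21}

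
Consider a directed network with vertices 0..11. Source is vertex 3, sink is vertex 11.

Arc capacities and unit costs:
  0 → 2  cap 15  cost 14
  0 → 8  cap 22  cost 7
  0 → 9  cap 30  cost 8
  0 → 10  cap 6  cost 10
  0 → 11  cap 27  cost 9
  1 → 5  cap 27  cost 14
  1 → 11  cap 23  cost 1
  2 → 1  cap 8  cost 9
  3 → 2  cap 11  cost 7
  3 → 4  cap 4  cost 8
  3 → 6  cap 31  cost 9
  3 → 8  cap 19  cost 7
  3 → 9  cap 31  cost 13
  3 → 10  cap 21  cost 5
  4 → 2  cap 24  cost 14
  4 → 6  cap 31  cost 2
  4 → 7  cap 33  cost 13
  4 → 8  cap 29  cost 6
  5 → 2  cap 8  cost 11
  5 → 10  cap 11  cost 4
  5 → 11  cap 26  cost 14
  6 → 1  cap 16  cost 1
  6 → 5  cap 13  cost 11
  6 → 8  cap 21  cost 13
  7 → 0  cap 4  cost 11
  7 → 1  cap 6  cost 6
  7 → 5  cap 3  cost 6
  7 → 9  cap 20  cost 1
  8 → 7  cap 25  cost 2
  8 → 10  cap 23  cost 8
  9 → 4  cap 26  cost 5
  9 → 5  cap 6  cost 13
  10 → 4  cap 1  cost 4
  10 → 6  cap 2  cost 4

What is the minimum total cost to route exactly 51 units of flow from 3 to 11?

Minimum cost for 51 units: 1244

shortest-cost path #1: 3→6→1→11 push 16 @ unit cost 11 (adds 176)
shortest-cost path #2: 3→8→7→1→11 push 6 @ unit cost 16 (adds 96)
shortest-cost path #3: 3→2→1→11 push 1 @ unit cost 17 (adds 17)
shortest-cost path #4: 3→8→7→0→11 push 4 @ unit cost 29 (adds 116)
shortest-cost path #5: 3→8→7→5→11 push 3 @ unit cost 29 (adds 87)
shortest-cost path #6: 3→6→5→11 push 13 @ unit cost 34 (adds 442)
shortest-cost path #7: 3→8→7→9→5→11 push 6 @ unit cost 37 (adds 222)
shortest-cost path #8: 3→2→1→5→11 push 2 @ unit cost 44 (adds 88)
total cost = 1244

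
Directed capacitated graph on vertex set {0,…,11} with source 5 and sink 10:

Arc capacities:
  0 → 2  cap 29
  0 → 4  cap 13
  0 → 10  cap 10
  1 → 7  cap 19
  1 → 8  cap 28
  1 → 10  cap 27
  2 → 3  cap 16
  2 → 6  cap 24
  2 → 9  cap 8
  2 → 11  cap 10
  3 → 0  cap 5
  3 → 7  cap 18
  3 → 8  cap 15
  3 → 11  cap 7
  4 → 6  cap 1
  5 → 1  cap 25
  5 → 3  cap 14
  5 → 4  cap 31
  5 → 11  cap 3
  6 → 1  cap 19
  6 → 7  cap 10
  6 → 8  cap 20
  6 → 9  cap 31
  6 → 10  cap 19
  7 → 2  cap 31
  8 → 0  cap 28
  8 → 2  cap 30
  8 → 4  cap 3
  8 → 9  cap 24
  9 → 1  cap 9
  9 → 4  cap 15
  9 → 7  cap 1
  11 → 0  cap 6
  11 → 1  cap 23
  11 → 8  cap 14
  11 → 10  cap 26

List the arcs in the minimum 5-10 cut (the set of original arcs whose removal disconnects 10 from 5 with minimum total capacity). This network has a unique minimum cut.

Min-cut arcs: {(4,6), (5,1), (5,3), (5,11)} (total capacity 43)

augment #1: 5→1→10 push 25
augment #2: 5→11→10 push 3
augment #3: 5→3→0→10 push 5
augment #4: 5→3→11→10 push 7
augment #5: 5→4→6→10 push 1
augment #6: 5→3→8→0→10 push 2
max flow = 43; residual-reachable set from 5 gives S-side
cut edges (S→T): {(4,6), (5,1), (5,3), (5,11)} total cap 43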